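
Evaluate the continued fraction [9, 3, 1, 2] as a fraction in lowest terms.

102/11

Using pₖ = aₖpₖ₋₁ + pₖ₋₂ and qₖ = aₖqₖ₋₁ + qₖ₋₂:
  k=0: a=9, p=9, q=1
  k=1: a=3, p=28, q=3
  k=2: a=1, p=37, q=4
  k=3: a=2, p=102, q=11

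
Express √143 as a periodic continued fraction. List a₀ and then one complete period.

[11; 1, 22]

a₀ = ⌊√143⌋ = 11.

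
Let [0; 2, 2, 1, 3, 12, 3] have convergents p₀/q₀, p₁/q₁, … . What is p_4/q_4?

Using pₖ = aₖpₖ₋₁ + pₖ₋₂, qₖ = aₖqₖ₋₁ + qₖ₋₂ (with p₋₁=1, p₋₂=0, q₋₁=0, q₋₂=1):
  k=0: a=0, p=0, q=1
  k=1: a=2, p=1, q=2
  k=2: a=2, p=2, q=5
  k=3: a=1, p=3, q=7
  k=4: a=3, p=11, q=26

11/26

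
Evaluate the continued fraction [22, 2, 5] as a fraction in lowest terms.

Fold from the inside: start with 5/1.
  2 + 1/5 = 11/5
  22 + 5/11 = 247/11

247/11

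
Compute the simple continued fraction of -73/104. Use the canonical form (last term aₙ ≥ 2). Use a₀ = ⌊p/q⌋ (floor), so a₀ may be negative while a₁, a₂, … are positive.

-73 = -1×104 + 31
104 = 3×31 + 11
31 = 2×11 + 9
11 = 1×9 + 2
9 = 4×2 + 1
2 = 2×1 + 0  (stop)
So -73/104 = [-1; 3, 2, 1, 4, 2].

[-1; 3, 2, 1, 4, 2]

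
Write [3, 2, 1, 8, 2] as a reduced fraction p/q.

Using pₖ = aₖpₖ₋₁ + pₖ₋₂ and qₖ = aₖqₖ₋₁ + qₖ₋₂:
  k=0: a=3, p=3, q=1
  k=1: a=2, p=7, q=2
  k=2: a=1, p=10, q=3
  k=3: a=8, p=87, q=26
  k=4: a=2, p=184, q=55

184/55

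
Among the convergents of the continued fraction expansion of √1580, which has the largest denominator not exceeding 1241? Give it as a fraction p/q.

37881/953

√1580 = [39; 1, 2, 1, 78, …] (period length 4).
Convergents:
  p_0/q_0 = 39/1
  p_1/q_1 = 40/1
  p_2/q_2 = 119/3
  p_3/q_3 = 159/4
  p_4/q_4 = 12521/315
  p_5/q_5 = 12680/319
  p_6/q_6 = 37881/953
  p_7/q_7 = 50561/1272
q_6 = 953 ≤ 1241 < 1272 = q_7, so the answer is 37881/953.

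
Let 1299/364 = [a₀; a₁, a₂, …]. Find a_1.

1

1299 = 3·364 + 207   →  a_0 = 3
364 = 1·207 + 157   →  a_1 = 1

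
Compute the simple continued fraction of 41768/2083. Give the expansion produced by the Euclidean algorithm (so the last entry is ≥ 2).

[20; 19, 3, 2, 15]

41768 = 20*2083 + 108
2083 = 19*108 + 31
108 = 3*31 + 15
31 = 2*15 + 1
15 = 15*1 + 0  (stop)
So 41768/2083 = [20; 19, 3, 2, 15].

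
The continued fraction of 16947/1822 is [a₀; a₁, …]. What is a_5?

16947 = 9·1822 + 549   →  a_0 = 9
1822 = 3·549 + 175   →  a_1 = 3
549 = 3·175 + 24   →  a_2 = 3
175 = 7·24 + 7   →  a_3 = 7
24 = 3·7 + 3   →  a_4 = 3
7 = 2·3 + 1   →  a_5 = 2

2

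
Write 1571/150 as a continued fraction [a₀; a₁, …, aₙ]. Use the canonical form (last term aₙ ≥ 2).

[10; 2, 8, 1, 7]

1571 = 10*150 + 71
150 = 2*71 + 8
71 = 8*8 + 7
8 = 1*7 + 1
7 = 7*1 + 0  (stop)
So 1571/150 = [10; 2, 8, 1, 7].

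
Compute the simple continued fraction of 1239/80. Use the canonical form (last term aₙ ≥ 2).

[15; 2, 19, 2]

1239 = 15×80 + 39
80 = 2×39 + 2
39 = 19×2 + 1
2 = 2×1 + 0  (stop)
So 1239/80 = [15; 2, 19, 2].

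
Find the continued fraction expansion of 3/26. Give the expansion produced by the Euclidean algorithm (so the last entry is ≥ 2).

3 = 0·26 + 3
26 = 8·3 + 2
3 = 1·2 + 1
2 = 2·1 + 0  (stop)
So 3/26 = [0; 8, 1, 2].

[0; 8, 1, 2]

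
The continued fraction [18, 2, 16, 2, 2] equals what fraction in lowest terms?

3124/169

Using pₖ = aₖpₖ₋₁ + pₖ₋₂ and qₖ = aₖqₖ₋₁ + qₖ₋₂:
  k=0: a=18, p=18, q=1
  k=1: a=2, p=37, q=2
  k=2: a=16, p=610, q=33
  k=3: a=2, p=1257, q=68
  k=4: a=2, p=3124, q=169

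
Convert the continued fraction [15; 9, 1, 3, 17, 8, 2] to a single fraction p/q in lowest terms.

Using pₖ = aₖpₖ₋₁ + pₖ₋₂ and qₖ = aₖqₖ₋₁ + qₖ₋₂:
  k=0: a=15, p=15, q=1
  k=1: a=9, p=136, q=9
  k=2: a=1, p=151, q=10
  k=3: a=3, p=589, q=39
  k=4: a=17, p=10164, q=673
  k=5: a=8, p=81901, q=5423
  k=6: a=2, p=173966, q=11519

173966/11519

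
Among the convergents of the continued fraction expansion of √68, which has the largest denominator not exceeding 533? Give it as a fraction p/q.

√68 = [8; 4, 16, …] (period length 2).
Convergents:
  p_0/q_0 = 8/1
  p_1/q_1 = 33/4
  p_2/q_2 = 536/65
  p_3/q_3 = 2177/264
  p_4/q_4 = 35368/4289
q_3 = 264 ≤ 533 < 4289 = q_4, so the answer is 2177/264.

2177/264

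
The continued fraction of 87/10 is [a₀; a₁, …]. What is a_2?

2

87 = 8·10 + 7   →  a_0 = 8
10 = 1·7 + 3   →  a_1 = 1
7 = 2·3 + 1   →  a_2 = 2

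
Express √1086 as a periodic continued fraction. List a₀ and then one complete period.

[32; 1, 20, 1, 64]

a₀ = ⌊√1086⌋ = 32.
With m₀=0, d₀=1 and mₖ₊₁ = dₖaₖ − mₖ, dₖ₊₁ = (n − mₖ₊₁²)/dₖ, aₖ₊₁ = ⌊(a₀+mₖ₊₁)/dₖ₊₁⌋:
  k=1: m=32, d=62, a=1
  k=2: m=30, d=3, a=20
  k=3: m=30, d=62, a=1
  k=4: m=32, d=1, a=64
d=1 and a=2a₀=64 at k=4, so the next step gives (m, d) = (32, 62) again — its k=1 value — and the period has length 4.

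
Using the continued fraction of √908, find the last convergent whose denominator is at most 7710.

102151/3390

√908 = [30; 7, 1, 1, 14, 1, 1, 7, 60, …] (period length 8).
Convergents:
  p_0/q_0 = 30/1
  p_1/q_1 = 211/7
  p_2/q_2 = 241/8
  p_3/q_3 = 452/15
  p_4/q_4 = 6569/218
  p_5/q_5 = 7021/233
  p_6/q_6 = 13590/451
  p_7/q_7 = 102151/3390
  p_8/q_8 = 6142650/203851
q_7 = 3390 ≤ 7710 < 203851 = q_8, so the answer is 102151/3390.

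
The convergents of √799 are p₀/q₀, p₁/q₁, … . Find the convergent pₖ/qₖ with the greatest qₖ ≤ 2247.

√799 = [28; 3, 1, 3, 56, …] (period length 4).
Convergents:
  p_0/q_0 = 28/1
  p_1/q_1 = 85/3
  p_2/q_2 = 113/4
  p_3/q_3 = 424/15
  p_4/q_4 = 23857/844
  p_5/q_5 = 71995/2547
q_4 = 844 ≤ 2247 < 2547 = q_5, so the answer is 23857/844.

23857/844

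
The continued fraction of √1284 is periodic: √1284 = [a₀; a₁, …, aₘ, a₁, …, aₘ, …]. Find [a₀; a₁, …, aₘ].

[35; 1, 4, 1, 70]

a₀ = ⌊√1284⌋ = 35.
With m₀=0, d₀=1 and mₖ₊₁ = dₖaₖ − mₖ, dₖ₊₁ = (n − mₖ₊₁²)/dₖ, aₖ₊₁ = ⌊(a₀+mₖ₊₁)/dₖ₊₁⌋:
  k=1: m=35, d=59, a=1
  k=2: m=24, d=12, a=4
  k=3: m=24, d=59, a=1
  k=4: m=35, d=1, a=70
d=1 and a=2a₀=70 at k=4, so the next step gives (m, d) = (35, 59) again — its k=1 value — and the period has length 4.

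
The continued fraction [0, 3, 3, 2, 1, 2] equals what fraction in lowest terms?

Using pₖ = aₖpₖ₋₁ + pₖ₋₂ and qₖ = aₖqₖ₋₁ + qₖ₋₂:
  k=0: a=0, p=0, q=1
  k=1: a=3, p=1, q=3
  k=2: a=3, p=3, q=10
  k=3: a=2, p=7, q=23
  k=4: a=1, p=10, q=33
  k=5: a=2, p=27, q=89

27/89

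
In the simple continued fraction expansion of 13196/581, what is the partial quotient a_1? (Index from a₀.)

1

13196 = 22·581 + 414   →  a_0 = 22
581 = 1·414 + 167   →  a_1 = 1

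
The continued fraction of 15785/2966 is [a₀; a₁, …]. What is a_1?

3

15785 = 5·2966 + 955   →  a_0 = 5
2966 = 3·955 + 101   →  a_1 = 3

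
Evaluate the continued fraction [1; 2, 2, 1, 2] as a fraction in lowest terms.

Fold from the inside: start with 2/1.
  1 + 1/2 = 3/2
  2 + 2/3 = 8/3
  2 + 3/8 = 19/8
  1 + 8/19 = 27/19

27/19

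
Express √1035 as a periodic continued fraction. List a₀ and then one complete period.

a₀ = ⌊√1035⌋ = 32.
With m₀=0, d₀=1 and mₖ₊₁ = dₖaₖ − mₖ, dₖ₊₁ = (n − mₖ₊₁²)/dₖ, aₖ₊₁ = ⌊(a₀+mₖ₊₁)/dₖ₊₁⌋:
  k=1: m=32, d=11, a=5
  k=2: m=23, d=46, a=1
  k=3: m=23, d=11, a=5
  k=4: m=32, d=1, a=64
d=1 and a=2a₀=64 at k=4, so the next step gives (m, d) = (32, 11) again — its k=1 value — and the period has length 4.

[32; 5, 1, 5, 64]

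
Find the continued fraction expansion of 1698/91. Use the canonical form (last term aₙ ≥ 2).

[18; 1, 1, 1, 14, 2]

1698 = 18×91 + 60
91 = 1×60 + 31
60 = 1×31 + 29
31 = 1×29 + 2
29 = 14×2 + 1
2 = 2×1 + 0  (stop)
So 1698/91 = [18; 1, 1, 1, 14, 2].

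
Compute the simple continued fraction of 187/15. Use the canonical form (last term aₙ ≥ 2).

[12; 2, 7]

187 = 12·15 + 7
15 = 2·7 + 1
7 = 7·1 + 0  (stop)
So 187/15 = [12; 2, 7].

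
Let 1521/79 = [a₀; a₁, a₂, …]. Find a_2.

1521 = 19·79 + 20   →  a_0 = 19
79 = 3·20 + 19   →  a_1 = 3
20 = 1·19 + 1   →  a_2 = 1

1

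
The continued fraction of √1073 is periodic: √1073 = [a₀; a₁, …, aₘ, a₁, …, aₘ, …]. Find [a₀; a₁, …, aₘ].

[32; 1, 3, 9, 9, 3, 1, 64]

a₀ = ⌊√1073⌋ = 32.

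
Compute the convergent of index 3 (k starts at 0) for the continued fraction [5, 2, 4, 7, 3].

354/65

Using pₖ = aₖpₖ₋₁ + pₖ₋₂, qₖ = aₖqₖ₋₁ + qₖ₋₂ (with p₋₁=1, p₋₂=0, q₋₁=0, q₋₂=1):
  k=0: a=5, p=5, q=1
  k=1: a=2, p=11, q=2
  k=2: a=4, p=49, q=9
  k=3: a=7, p=354, q=65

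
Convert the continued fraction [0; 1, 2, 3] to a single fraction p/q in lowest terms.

Using pₖ = aₖpₖ₋₁ + pₖ₋₂ and qₖ = aₖqₖ₋₁ + qₖ₋₂:
  k=0: a=0, p=0, q=1
  k=1: a=1, p=1, q=1
  k=2: a=2, p=2, q=3
  k=3: a=3, p=7, q=10

7/10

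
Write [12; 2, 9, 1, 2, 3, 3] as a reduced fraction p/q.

8396/673

Using pₖ = aₖpₖ₋₁ + pₖ₋₂ and qₖ = aₖqₖ₋₁ + qₖ₋₂:
  k=0: a=12, p=12, q=1
  k=1: a=2, p=25, q=2
  k=2: a=9, p=237, q=19
  k=3: a=1, p=262, q=21
  k=4: a=2, p=761, q=61
  k=5: a=3, p=2545, q=204
  k=6: a=3, p=8396, q=673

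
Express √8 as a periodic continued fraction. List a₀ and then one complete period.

a₀ = ⌊√8⌋ = 2.
With m₀=0, d₀=1 and mₖ₊₁ = dₖaₖ − mₖ, dₖ₊₁ = (n − mₖ₊₁²)/dₖ, aₖ₊₁ = ⌊(a₀+mₖ₊₁)/dₖ₊₁⌋:
  k=1: m=2, d=4, a=1
  k=2: m=2, d=1, a=4
d=1 and a=2a₀=4 at k=2, so the next step gives (m, d) = (2, 4) again — its k=1 value — and the period has length 2.

[2; 1, 4]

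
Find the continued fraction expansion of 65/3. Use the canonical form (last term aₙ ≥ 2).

65 = 21×3 + 2
3 = 1×2 + 1
2 = 2×1 + 0  (stop)
So 65/3 = [21; 1, 2].

[21; 1, 2]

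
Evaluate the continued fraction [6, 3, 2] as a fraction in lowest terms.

44/7

Using pₖ = aₖpₖ₋₁ + pₖ₋₂ and qₖ = aₖqₖ₋₁ + qₖ₋₂:
  k=0: a=6, p=6, q=1
  k=1: a=3, p=19, q=3
  k=2: a=2, p=44, q=7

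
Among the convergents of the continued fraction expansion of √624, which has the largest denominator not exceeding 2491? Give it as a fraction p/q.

√624 = [24; 1, 48, …] (period length 2).
Convergents:
  p_0/q_0 = 24/1
  p_1/q_1 = 25/1
  p_2/q_2 = 1224/49
  p_3/q_3 = 1249/50
  p_4/q_4 = 61176/2449
  p_5/q_5 = 62425/2499
q_4 = 2449 ≤ 2491 < 2499 = q_5, so the answer is 61176/2449.

61176/2449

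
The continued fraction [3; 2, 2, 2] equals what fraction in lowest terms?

Fold from the inside: start with 2/1.
  2 + 1/2 = 5/2
  2 + 2/5 = 12/5
  3 + 5/12 = 41/12

41/12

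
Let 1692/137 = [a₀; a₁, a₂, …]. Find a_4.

1692 = 12·137 + 48   →  a_0 = 12
137 = 2·48 + 41   →  a_1 = 2
48 = 1·41 + 7   →  a_2 = 1
41 = 5·7 + 6   →  a_3 = 5
7 = 1·6 + 1   →  a_4 = 1

1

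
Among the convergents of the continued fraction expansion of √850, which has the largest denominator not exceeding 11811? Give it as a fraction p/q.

√850 = [29; 6, 2, 6, 58, …] (period length 4).
Convergents:
  p_0/q_0 = 29/1
  p_1/q_1 = 175/6
  p_2/q_2 = 379/13
  p_3/q_3 = 2449/84
  p_4/q_4 = 142421/4885
  p_5/q_5 = 856975/29394
q_4 = 4885 ≤ 11811 < 29394 = q_5, so the answer is 142421/4885.

142421/4885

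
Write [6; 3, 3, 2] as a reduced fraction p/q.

145/23

Using pₖ = aₖpₖ₋₁ + pₖ₋₂ and qₖ = aₖqₖ₋₁ + qₖ₋₂:
  k=0: a=6, p=6, q=1
  k=1: a=3, p=19, q=3
  k=2: a=3, p=63, q=10
  k=3: a=2, p=145, q=23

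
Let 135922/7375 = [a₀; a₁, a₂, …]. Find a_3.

13

135922 = 18·7375 + 3172   →  a_0 = 18
7375 = 2·3172 + 1031   →  a_1 = 2
3172 = 3·1031 + 79   →  a_2 = 3
1031 = 13·79 + 4   →  a_3 = 13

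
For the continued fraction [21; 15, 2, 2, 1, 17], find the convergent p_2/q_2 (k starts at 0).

653/31

Using pₖ = aₖpₖ₋₁ + pₖ₋₂, qₖ = aₖqₖ₋₁ + qₖ₋₂ (with p₋₁=1, p₋₂=0, q₋₁=0, q₋₂=1):
  k=0: a=21, p=21, q=1
  k=1: a=15, p=316, q=15
  k=2: a=2, p=653, q=31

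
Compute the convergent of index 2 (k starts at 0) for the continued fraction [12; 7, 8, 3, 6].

692/57

Using pₖ = aₖpₖ₋₁ + pₖ₋₂, qₖ = aₖqₖ₋₁ + qₖ₋₂ (with p₋₁=1, p₋₂=0, q₋₁=0, q₋₂=1):
  k=0: a=12, p=12, q=1
  k=1: a=7, p=85, q=7
  k=2: a=8, p=692, q=57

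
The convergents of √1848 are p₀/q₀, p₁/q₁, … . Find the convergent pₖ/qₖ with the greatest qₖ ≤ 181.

3697/86

√1848 = [42; 1, 84, …] (period length 2).
Convergents:
  p_0/q_0 = 42/1
  p_1/q_1 = 43/1
  p_2/q_2 = 3654/85
  p_3/q_3 = 3697/86
  p_4/q_4 = 314202/7309
q_3 = 86 ≤ 181 < 7309 = q_4, so the answer is 3697/86.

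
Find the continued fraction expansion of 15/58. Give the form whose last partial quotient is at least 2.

[0; 3, 1, 6, 2]

15 = 0×58 + 15
58 = 3×15 + 13
15 = 1×13 + 2
13 = 6×2 + 1
2 = 2×1 + 0  (stop)
So 15/58 = [0; 3, 1, 6, 2].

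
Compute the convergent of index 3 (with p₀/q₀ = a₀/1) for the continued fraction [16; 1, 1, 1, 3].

50/3

Using pₖ = aₖpₖ₋₁ + pₖ₋₂, qₖ = aₖqₖ₋₁ + qₖ₋₂ (with p₋₁=1, p₋₂=0, q₋₁=0, q₋₂=1):
  k=0: a=16, p=16, q=1
  k=1: a=1, p=17, q=1
  k=2: a=1, p=33, q=2
  k=3: a=1, p=50, q=3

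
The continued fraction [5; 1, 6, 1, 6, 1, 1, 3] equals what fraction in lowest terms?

2449/417

Fold from the inside: start with 3/1.
  1 + 1/3 = 4/3
  1 + 3/4 = 7/4
  6 + 4/7 = 46/7
  1 + 7/46 = 53/46
  6 + 46/53 = 364/53
  1 + 53/364 = 417/364
  5 + 364/417 = 2449/417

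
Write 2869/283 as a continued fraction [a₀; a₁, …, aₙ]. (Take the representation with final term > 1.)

2869 = 10*283 + 39
283 = 7*39 + 10
39 = 3*10 + 9
10 = 1*9 + 1
9 = 9*1 + 0  (stop)
So 2869/283 = [10; 7, 3, 1, 9].

[10; 7, 3, 1, 9]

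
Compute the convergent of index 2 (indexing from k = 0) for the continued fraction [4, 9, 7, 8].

Using pₖ = aₖpₖ₋₁ + pₖ₋₂, qₖ = aₖqₖ₋₁ + qₖ₋₂ (with p₋₁=1, p₋₂=0, q₋₁=0, q₋₂=1):
  k=0: a=4, p=4, q=1
  k=1: a=9, p=37, q=9
  k=2: a=7, p=263, q=64

263/64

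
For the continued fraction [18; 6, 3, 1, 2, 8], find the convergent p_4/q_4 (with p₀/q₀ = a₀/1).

1253/69

Using pₖ = aₖpₖ₋₁ + pₖ₋₂, qₖ = aₖqₖ₋₁ + qₖ₋₂ (with p₋₁=1, p₋₂=0, q₋₁=0, q₋₂=1):
  k=0: a=18, p=18, q=1
  k=1: a=6, p=109, q=6
  k=2: a=3, p=345, q=19
  k=3: a=1, p=454, q=25
  k=4: a=2, p=1253, q=69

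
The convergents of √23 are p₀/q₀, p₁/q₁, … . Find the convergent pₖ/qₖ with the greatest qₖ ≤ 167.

235/49

√23 = [4; 1, 3, 1, 8, …] (period length 4).
Convergents:
  p_0/q_0 = 4/1
  p_1/q_1 = 5/1
  p_2/q_2 = 19/4
  p_3/q_3 = 24/5
  p_4/q_4 = 211/44
  p_5/q_5 = 235/49
  p_6/q_6 = 916/191
q_5 = 49 ≤ 167 < 191 = q_6, so the answer is 235/49.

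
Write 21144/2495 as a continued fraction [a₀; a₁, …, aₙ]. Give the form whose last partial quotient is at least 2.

21144 = 8*2495 + 1184
2495 = 2*1184 + 127
1184 = 9*127 + 41
127 = 3*41 + 4
41 = 10*4 + 1
4 = 4*1 + 0  (stop)
So 21144/2495 = [8; 2, 9, 3, 10, 4].

[8; 2, 9, 3, 10, 4]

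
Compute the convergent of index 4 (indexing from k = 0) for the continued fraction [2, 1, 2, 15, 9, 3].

1115/417

Using pₖ = aₖpₖ₋₁ + pₖ₋₂, qₖ = aₖqₖ₋₁ + qₖ₋₂ (with p₋₁=1, p₋₂=0, q₋₁=0, q₋₂=1):
  k=0: a=2, p=2, q=1
  k=1: a=1, p=3, q=1
  k=2: a=2, p=8, q=3
  k=3: a=15, p=123, q=46
  k=4: a=9, p=1115, q=417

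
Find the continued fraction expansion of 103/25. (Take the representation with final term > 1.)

103 = 4*25 + 3
25 = 8*3 + 1
3 = 3*1 + 0  (stop)
So 103/25 = [4; 8, 3].

[4; 8, 3]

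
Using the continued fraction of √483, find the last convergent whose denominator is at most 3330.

42526/1935

√483 = [21; 1, 42, …] (period length 2).
Convergents:
  p_0/q_0 = 21/1
  p_1/q_1 = 22/1
  p_2/q_2 = 945/43
  p_3/q_3 = 967/44
  p_4/q_4 = 41559/1891
  p_5/q_5 = 42526/1935
  p_6/q_6 = 1827651/83161
q_5 = 1935 ≤ 3330 < 83161 = q_6, so the answer is 42526/1935.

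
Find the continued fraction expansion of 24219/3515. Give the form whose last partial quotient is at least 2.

24219 = 6*3515 + 3129
3515 = 1*3129 + 386
3129 = 8*386 + 41
386 = 9*41 + 17
41 = 2*17 + 7
17 = 2*7 + 3
7 = 2*3 + 1
3 = 3*1 + 0  (stop)
So 24219/3515 = [6; 1, 8, 9, 2, 2, 2, 3].

[6; 1, 8, 9, 2, 2, 2, 3]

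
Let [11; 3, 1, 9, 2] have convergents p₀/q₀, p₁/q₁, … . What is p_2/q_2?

45/4

Using pₖ = aₖpₖ₋₁ + pₖ₋₂, qₖ = aₖqₖ₋₁ + qₖ₋₂ (with p₋₁=1, p₋₂=0, q₋₁=0, q₋₂=1):
  k=0: a=11, p=11, q=1
  k=1: a=3, p=34, q=3
  k=2: a=1, p=45, q=4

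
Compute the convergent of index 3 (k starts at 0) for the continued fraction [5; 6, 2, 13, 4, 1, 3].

902/175

Using pₖ = aₖpₖ₋₁ + pₖ₋₂, qₖ = aₖqₖ₋₁ + qₖ₋₂ (with p₋₁=1, p₋₂=0, q₋₁=0, q₋₂=1):
  k=0: a=5, p=5, q=1
  k=1: a=6, p=31, q=6
  k=2: a=2, p=67, q=13
  k=3: a=13, p=902, q=175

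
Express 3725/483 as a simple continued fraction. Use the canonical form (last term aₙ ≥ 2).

3725 = 7*483 + 344
483 = 1*344 + 139
344 = 2*139 + 66
139 = 2*66 + 7
66 = 9*7 + 3
7 = 2*3 + 1
3 = 3*1 + 0  (stop)
So 3725/483 = [7; 1, 2, 2, 9, 2, 3].

[7; 1, 2, 2, 9, 2, 3]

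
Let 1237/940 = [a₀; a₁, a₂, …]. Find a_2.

1237 = 1·940 + 297   →  a_0 = 1
940 = 3·297 + 49   →  a_1 = 3
297 = 6·49 + 3   →  a_2 = 6

6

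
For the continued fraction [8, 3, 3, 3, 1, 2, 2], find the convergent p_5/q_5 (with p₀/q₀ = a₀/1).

Using pₖ = aₖpₖ₋₁ + pₖ₋₂, qₖ = aₖqₖ₋₁ + qₖ₋₂ (with p₋₁=1, p₋₂=0, q₋₁=0, q₋₂=1):
  k=0: a=8, p=8, q=1
  k=1: a=3, p=25, q=3
  k=2: a=3, p=83, q=10
  k=3: a=3, p=274, q=33
  k=4: a=1, p=357, q=43
  k=5: a=2, p=988, q=119

988/119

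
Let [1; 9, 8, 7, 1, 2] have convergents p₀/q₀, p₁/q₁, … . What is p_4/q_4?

Using pₖ = aₖpₖ₋₁ + pₖ₋₂, qₖ = aₖqₖ₋₁ + qₖ₋₂ (with p₋₁=1, p₋₂=0, q₋₁=0, q₋₂=1):
  k=0: a=1, p=1, q=1
  k=1: a=9, p=10, q=9
  k=2: a=8, p=81, q=73
  k=3: a=7, p=577, q=520
  k=4: a=1, p=658, q=593

658/593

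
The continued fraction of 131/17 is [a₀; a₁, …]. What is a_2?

131 = 7·17 + 12   →  a_0 = 7
17 = 1·12 + 5   →  a_1 = 1
12 = 2·5 + 2   →  a_2 = 2

2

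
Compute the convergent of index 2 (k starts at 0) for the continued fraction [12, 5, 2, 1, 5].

134/11

Using pₖ = aₖpₖ₋₁ + pₖ₋₂, qₖ = aₖqₖ₋₁ + qₖ₋₂ (with p₋₁=1, p₋₂=0, q₋₁=0, q₋₂=1):
  k=0: a=12, p=12, q=1
  k=1: a=5, p=61, q=5
  k=2: a=2, p=134, q=11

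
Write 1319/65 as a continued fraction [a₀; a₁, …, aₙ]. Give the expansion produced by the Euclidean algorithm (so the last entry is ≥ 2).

[20; 3, 2, 2, 1, 2]

1319 = 20×65 + 19
65 = 3×19 + 8
19 = 2×8 + 3
8 = 2×3 + 2
3 = 1×2 + 1
2 = 2×1 + 0  (stop)
So 1319/65 = [20; 3, 2, 2, 1, 2].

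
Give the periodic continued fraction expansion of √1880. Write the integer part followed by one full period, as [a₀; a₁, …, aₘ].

a₀ = ⌊√1880⌋ = 43.
With m₀=0, d₀=1 and mₖ₊₁ = dₖaₖ − mₖ, dₖ₊₁ = (n − mₖ₊₁²)/dₖ, aₖ₊₁ = ⌊(a₀+mₖ₊₁)/dₖ₊₁⌋:
  k=1: m=43, d=31, a=2
  k=2: m=19, d=49, a=1
  k=3: m=30, d=20, a=3
  k=4: m=30, d=49, a=1
  k=5: m=19, d=31, a=2
  k=6: m=43, d=1, a=86
d=1 and a=2a₀=86 at k=6, so the next step gives (m, d) = (43, 31) again — its k=1 value — and the period has length 6.

[43; 2, 1, 3, 1, 2, 86]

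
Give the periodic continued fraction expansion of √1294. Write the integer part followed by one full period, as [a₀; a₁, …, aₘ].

[35; 1, 34, 1, 70]

a₀ = ⌊√1294⌋ = 35.
With m₀=0, d₀=1 and mₖ₊₁ = dₖaₖ − mₖ, dₖ₊₁ = (n − mₖ₊₁²)/dₖ, aₖ₊₁ = ⌊(a₀+mₖ₊₁)/dₖ₊₁⌋:
  k=1: m=35, d=69, a=1
  k=2: m=34, d=2, a=34
  k=3: m=34, d=69, a=1
  k=4: m=35, d=1, a=70
d=1 and a=2a₀=70 at k=4, so the next step gives (m, d) = (35, 69) again — its k=1 value — and the period has length 4.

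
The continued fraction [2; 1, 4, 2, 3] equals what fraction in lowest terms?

Using pₖ = aₖpₖ₋₁ + pₖ₋₂ and qₖ = aₖqₖ₋₁ + qₖ₋₂:
  k=0: a=2, p=2, q=1
  k=1: a=1, p=3, q=1
  k=2: a=4, p=14, q=5
  k=3: a=2, p=31, q=11
  k=4: a=3, p=107, q=38

107/38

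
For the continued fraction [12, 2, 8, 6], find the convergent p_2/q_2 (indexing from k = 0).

Using pₖ = aₖpₖ₋₁ + pₖ₋₂, qₖ = aₖqₖ₋₁ + qₖ₋₂ (with p₋₁=1, p₋₂=0, q₋₁=0, q₋₂=1):
  k=0: a=12, p=12, q=1
  k=1: a=2, p=25, q=2
  k=2: a=8, p=212, q=17

212/17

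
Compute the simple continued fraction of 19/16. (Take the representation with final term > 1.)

[1; 5, 3]

19 = 1*16 + 3
16 = 5*3 + 1
3 = 3*1 + 0  (stop)
So 19/16 = [1; 5, 3].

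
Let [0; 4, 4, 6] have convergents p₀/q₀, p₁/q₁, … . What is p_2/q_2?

Using pₖ = aₖpₖ₋₁ + pₖ₋₂, qₖ = aₖqₖ₋₁ + qₖ₋₂ (with p₋₁=1, p₋₂=0, q₋₁=0, q₋₂=1):
  k=0: a=0, p=0, q=1
  k=1: a=4, p=1, q=4
  k=2: a=4, p=4, q=17

4/17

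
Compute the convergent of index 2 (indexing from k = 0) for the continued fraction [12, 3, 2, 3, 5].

86/7

Using pₖ = aₖpₖ₋₁ + pₖ₋₂, qₖ = aₖqₖ₋₁ + qₖ₋₂ (with p₋₁=1, p₋₂=0, q₋₁=0, q₋₂=1):
  k=0: a=12, p=12, q=1
  k=1: a=3, p=37, q=3
  k=2: a=2, p=86, q=7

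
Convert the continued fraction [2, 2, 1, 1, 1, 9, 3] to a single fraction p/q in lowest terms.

Using pₖ = aₖpₖ₋₁ + pₖ₋₂ and qₖ = aₖqₖ₋₁ + qₖ₋₂:
  k=0: a=2, p=2, q=1
  k=1: a=2, p=5, q=2
  k=2: a=1, p=7, q=3
  k=3: a=1, p=12, q=5
  k=4: a=1, p=19, q=8
  k=5: a=9, p=183, q=77
  k=6: a=3, p=568, q=239

568/239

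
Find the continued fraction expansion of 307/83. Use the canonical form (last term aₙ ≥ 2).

307 = 3×83 + 58
83 = 1×58 + 25
58 = 2×25 + 8
25 = 3×8 + 1
8 = 8×1 + 0  (stop)
So 307/83 = [3; 1, 2, 3, 8].

[3; 1, 2, 3, 8]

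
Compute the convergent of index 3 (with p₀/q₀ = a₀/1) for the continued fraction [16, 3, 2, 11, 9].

Using pₖ = aₖpₖ₋₁ + pₖ₋₂, qₖ = aₖqₖ₋₁ + qₖ₋₂ (with p₋₁=1, p₋₂=0, q₋₁=0, q₋₂=1):
  k=0: a=16, p=16, q=1
  k=1: a=3, p=49, q=3
  k=2: a=2, p=114, q=7
  k=3: a=11, p=1303, q=80

1303/80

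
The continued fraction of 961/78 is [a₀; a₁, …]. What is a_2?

961 = 12·78 + 25   →  a_0 = 12
78 = 3·25 + 3   →  a_1 = 3
25 = 8·3 + 1   →  a_2 = 8

8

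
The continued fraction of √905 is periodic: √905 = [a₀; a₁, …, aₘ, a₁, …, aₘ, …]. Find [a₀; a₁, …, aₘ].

a₀ = ⌊√905⌋ = 30.
With m₀=0, d₀=1 and mₖ₊₁ = dₖaₖ − mₖ, dₖ₊₁ = (n − mₖ₊₁²)/dₖ, aₖ₊₁ = ⌊(a₀+mₖ₊₁)/dₖ₊₁⌋:
  k=1: m=30, d=5, a=12
  k=2: m=30, d=1, a=60
d=1 and a=2a₀=60 at k=2, so the next step gives (m, d) = (30, 5) again — its k=1 value — and the period has length 2.

[30; 12, 60]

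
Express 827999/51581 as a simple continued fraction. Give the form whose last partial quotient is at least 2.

[16; 19, 12, 14, 1, 14]

827999 = 16*51581 + 2703
51581 = 19*2703 + 224
2703 = 12*224 + 15
224 = 14*15 + 14
15 = 1*14 + 1
14 = 14*1 + 0  (stop)
So 827999/51581 = [16; 19, 12, 14, 1, 14].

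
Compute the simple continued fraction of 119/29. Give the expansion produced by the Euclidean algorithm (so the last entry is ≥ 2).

119 = 4*29 + 3
29 = 9*3 + 2
3 = 1*2 + 1
2 = 2*1 + 0  (stop)
So 119/29 = [4; 9, 1, 2].

[4; 9, 1, 2]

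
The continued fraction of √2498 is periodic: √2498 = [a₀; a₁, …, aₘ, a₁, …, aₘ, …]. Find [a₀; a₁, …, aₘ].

a₀ = ⌊√2498⌋ = 49.
With m₀=0, d₀=1 and mₖ₊₁ = dₖaₖ − mₖ, dₖ₊₁ = (n − mₖ₊₁²)/dₖ, aₖ₊₁ = ⌊(a₀+mₖ₊₁)/dₖ₊₁⌋:
  k=1: m=49, d=97, a=1
  k=2: m=48, d=2, a=48
  k=3: m=48, d=97, a=1
  k=4: m=49, d=1, a=98
d=1 and a=2a₀=98 at k=4, so the next step gives (m, d) = (49, 97) again — its k=1 value — and the period has length 4.

[49; 1, 48, 1, 98]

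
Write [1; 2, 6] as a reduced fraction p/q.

19/13

Using pₖ = aₖpₖ₋₁ + pₖ₋₂ and qₖ = aₖqₖ₋₁ + qₖ₋₂:
  k=0: a=1, p=1, q=1
  k=1: a=2, p=3, q=2
  k=2: a=6, p=19, q=13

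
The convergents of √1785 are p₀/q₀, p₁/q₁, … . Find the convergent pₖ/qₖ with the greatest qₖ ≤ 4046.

57121/1352

√1785 = [42; 4, 84, …] (period length 2).
Convergents:
  p_0/q_0 = 42/1
  p_1/q_1 = 169/4
  p_2/q_2 = 14238/337
  p_3/q_3 = 57121/1352
  p_4/q_4 = 4812402/113905
q_3 = 1352 ≤ 4046 < 113905 = q_4, so the answer is 57121/1352.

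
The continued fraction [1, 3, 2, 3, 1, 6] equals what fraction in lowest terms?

271/210

Fold from the inside: start with 6/1.
  1 + 1/6 = 7/6
  3 + 6/7 = 27/7
  2 + 7/27 = 61/27
  3 + 27/61 = 210/61
  1 + 61/210 = 271/210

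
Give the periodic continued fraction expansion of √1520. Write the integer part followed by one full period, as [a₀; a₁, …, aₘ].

a₀ = ⌊√1520⌋ = 38.
With m₀=0, d₀=1 and mₖ₊₁ = dₖaₖ − mₖ, dₖ₊₁ = (n − mₖ₊₁²)/dₖ, aₖ₊₁ = ⌊(a₀+mₖ₊₁)/dₖ₊₁⌋:
  k=1: m=38, d=76, a=1
  k=2: m=38, d=1, a=76
d=1 and a=2a₀=76 at k=2, so the next step gives (m, d) = (38, 76) again — its k=1 value — and the period has length 2.

[38; 1, 76]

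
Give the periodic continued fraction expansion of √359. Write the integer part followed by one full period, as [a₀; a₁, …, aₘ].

[18; 1, 17, 1, 36]

a₀ = ⌊√359⌋ = 18.
With m₀=0, d₀=1 and mₖ₊₁ = dₖaₖ − mₖ, dₖ₊₁ = (n − mₖ₊₁²)/dₖ, aₖ₊₁ = ⌊(a₀+mₖ₊₁)/dₖ₊₁⌋:
  k=1: m=18, d=35, a=1
  k=2: m=17, d=2, a=17
  k=3: m=17, d=35, a=1
  k=4: m=18, d=1, a=36
d=1 and a=2a₀=36 at k=4, so the next step gives (m, d) = (18, 35) again — its k=1 value — and the period has length 4.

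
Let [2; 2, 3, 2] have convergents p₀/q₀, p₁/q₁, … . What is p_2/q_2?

17/7

Using pₖ = aₖpₖ₋₁ + pₖ₋₂, qₖ = aₖqₖ₋₁ + qₖ₋₂ (with p₋₁=1, p₋₂=0, q₋₁=0, q₋₂=1):
  k=0: a=2, p=2, q=1
  k=1: a=2, p=5, q=2
  k=2: a=3, p=17, q=7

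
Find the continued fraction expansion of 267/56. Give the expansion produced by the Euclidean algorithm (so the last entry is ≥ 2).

[4; 1, 3, 3, 4]

267 = 4*56 + 43
56 = 1*43 + 13
43 = 3*13 + 4
13 = 3*4 + 1
4 = 4*1 + 0  (stop)
So 267/56 = [4; 1, 3, 3, 4].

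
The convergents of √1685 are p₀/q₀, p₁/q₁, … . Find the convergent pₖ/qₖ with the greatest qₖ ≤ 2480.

√1685 = [41; 20, 1, 1, 20, 82, …] (period length 5).
Convergents:
  p_0/q_0 = 41/1
  p_1/q_1 = 821/20
  p_2/q_2 = 862/21
  p_3/q_3 = 1683/41
  p_4/q_4 = 34522/841
  p_5/q_5 = 2832487/69003
q_4 = 841 ≤ 2480 < 69003 = q_5, so the answer is 34522/841.

34522/841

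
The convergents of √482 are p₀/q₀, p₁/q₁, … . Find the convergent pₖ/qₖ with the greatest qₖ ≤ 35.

√482 = [21; 1, 20, 1, 42, …] (period length 4).
Convergents:
  p_0/q_0 = 21/1
  p_1/q_1 = 22/1
  p_2/q_2 = 461/21
  p_3/q_3 = 483/22
  p_4/q_4 = 20747/945
q_3 = 22 ≤ 35 < 945 = q_4, so the answer is 483/22.

483/22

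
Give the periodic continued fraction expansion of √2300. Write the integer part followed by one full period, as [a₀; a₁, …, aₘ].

[47; 1, 22, 1, 94]

a₀ = ⌊√2300⌋ = 47.
With m₀=0, d₀=1 and mₖ₊₁ = dₖaₖ − mₖ, dₖ₊₁ = (n − mₖ₊₁²)/dₖ, aₖ₊₁ = ⌊(a₀+mₖ₊₁)/dₖ₊₁⌋:
  k=1: m=47, d=91, a=1
  k=2: m=44, d=4, a=22
  k=3: m=44, d=91, a=1
  k=4: m=47, d=1, a=94
d=1 and a=2a₀=94 at k=4, so the next step gives (m, d) = (47, 91) again — its k=1 value — and the period has length 4.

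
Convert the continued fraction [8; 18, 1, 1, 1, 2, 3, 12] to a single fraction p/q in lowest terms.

Fold from the inside: start with 12/1.
  3 + 1/12 = 37/12
  2 + 12/37 = 86/37
  1 + 37/86 = 123/86
  1 + 86/123 = 209/123
  1 + 123/209 = 332/209
  18 + 209/332 = 6185/332
  8 + 332/6185 = 49812/6185

49812/6185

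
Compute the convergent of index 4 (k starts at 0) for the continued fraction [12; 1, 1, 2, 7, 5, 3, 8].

466/37

Using pₖ = aₖpₖ₋₁ + pₖ₋₂, qₖ = aₖqₖ₋₁ + qₖ₋₂ (with p₋₁=1, p₋₂=0, q₋₁=0, q₋₂=1):
  k=0: a=12, p=12, q=1
  k=1: a=1, p=13, q=1
  k=2: a=1, p=25, q=2
  k=3: a=2, p=63, q=5
  k=4: a=7, p=466, q=37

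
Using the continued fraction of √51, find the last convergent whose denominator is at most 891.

√51 = [7; 7, 14, …] (period length 2).
Convergents:
  p_0/q_0 = 7/1
  p_1/q_1 = 50/7
  p_2/q_2 = 707/99
  p_3/q_3 = 4999/700
  p_4/q_4 = 70693/9899
q_3 = 700 ≤ 891 < 9899 = q_4, so the answer is 4999/700.

4999/700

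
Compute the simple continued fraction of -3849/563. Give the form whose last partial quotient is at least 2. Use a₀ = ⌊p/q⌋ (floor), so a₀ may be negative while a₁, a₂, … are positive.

-3849 = -7·563 + 92
563 = 6·92 + 11
92 = 8·11 + 4
11 = 2·4 + 3
4 = 1·3 + 1
3 = 3·1 + 0  (stop)
So -3849/563 = [-7; 6, 8, 2, 1, 3].

[-7; 6, 8, 2, 1, 3]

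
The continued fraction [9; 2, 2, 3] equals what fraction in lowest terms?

160/17

Fold from the inside: start with 3/1.
  2 + 1/3 = 7/3
  2 + 3/7 = 17/7
  9 + 7/17 = 160/17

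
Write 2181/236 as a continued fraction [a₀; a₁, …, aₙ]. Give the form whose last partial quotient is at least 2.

[9; 4, 7, 8]

2181 = 9*236 + 57
236 = 4*57 + 8
57 = 7*8 + 1
8 = 8*1 + 0  (stop)
So 2181/236 = [9; 4, 7, 8].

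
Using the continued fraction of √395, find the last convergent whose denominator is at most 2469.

44221/2225

√395 = [19; 1, 6, 1, 38, …] (period length 4).
Convergents:
  p_0/q_0 = 19/1
  p_1/q_1 = 20/1
  p_2/q_2 = 139/7
  p_3/q_3 = 159/8
  p_4/q_4 = 6181/311
  p_5/q_5 = 6340/319
  p_6/q_6 = 44221/2225
  p_7/q_7 = 50561/2544
q_6 = 2225 ≤ 2469 < 2544 = q_7, so the answer is 44221/2225.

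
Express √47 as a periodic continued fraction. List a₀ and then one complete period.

a₀ = ⌊√47⌋ = 6.
With m₀=0, d₀=1 and mₖ₊₁ = dₖaₖ − mₖ, dₖ₊₁ = (n − mₖ₊₁²)/dₖ, aₖ₊₁ = ⌊(a₀+mₖ₊₁)/dₖ₊₁⌋:
  k=1: m=6, d=11, a=1
  k=2: m=5, d=2, a=5
  k=3: m=5, d=11, a=1
  k=4: m=6, d=1, a=12
d=1 and a=2a₀=12 at k=4, so the next step gives (m, d) = (6, 11) again — its k=1 value — and the period has length 4.

[6; 1, 5, 1, 12]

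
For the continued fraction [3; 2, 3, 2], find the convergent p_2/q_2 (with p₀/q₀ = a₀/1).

24/7

Using pₖ = aₖpₖ₋₁ + pₖ₋₂, qₖ = aₖqₖ₋₁ + qₖ₋₂ (with p₋₁=1, p₋₂=0, q₋₁=0, q₋₂=1):
  k=0: a=3, p=3, q=1
  k=1: a=2, p=7, q=2
  k=2: a=3, p=24, q=7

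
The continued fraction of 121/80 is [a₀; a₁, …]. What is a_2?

1

121 = 1·80 + 41   →  a_0 = 1
80 = 1·41 + 39   →  a_1 = 1
41 = 1·39 + 2   →  a_2 = 1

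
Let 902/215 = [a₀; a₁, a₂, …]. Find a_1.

902 = 4·215 + 42   →  a_0 = 4
215 = 5·42 + 5   →  a_1 = 5

5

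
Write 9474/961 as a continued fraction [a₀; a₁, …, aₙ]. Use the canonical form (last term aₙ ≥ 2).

9474 = 9·961 + 825
961 = 1·825 + 136
825 = 6·136 + 9
136 = 15·9 + 1
9 = 9·1 + 0  (stop)
So 9474/961 = [9; 1, 6, 15, 9].

[9; 1, 6, 15, 9]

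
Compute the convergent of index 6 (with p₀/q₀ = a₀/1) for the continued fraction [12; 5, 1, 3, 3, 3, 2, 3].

Using pₖ = aₖpₖ₋₁ + pₖ₋₂, qₖ = aₖqₖ₋₁ + qₖ₋₂ (with p₋₁=1, p₋₂=0, q₋₁=0, q₋₂=1):
  k=0: a=12, p=12, q=1
  k=1: a=5, p=61, q=5
  k=2: a=1, p=73, q=6
  k=3: a=3, p=280, q=23
  k=4: a=3, p=913, q=75
  k=5: a=3, p=3019, q=248
  k=6: a=2, p=6951, q=571

6951/571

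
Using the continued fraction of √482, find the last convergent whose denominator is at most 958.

√482 = [21; 1, 20, 1, 42, …] (period length 4).
Convergents:
  p_0/q_0 = 21/1
  p_1/q_1 = 22/1
  p_2/q_2 = 461/21
  p_3/q_3 = 483/22
  p_4/q_4 = 20747/945
  p_5/q_5 = 21230/967
q_4 = 945 ≤ 958 < 967 = q_5, so the answer is 20747/945.

20747/945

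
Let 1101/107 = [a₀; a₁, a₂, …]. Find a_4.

1

1101 = 10·107 + 31   →  a_0 = 10
107 = 3·31 + 14   →  a_1 = 3
31 = 2·14 + 3   →  a_2 = 2
14 = 4·3 + 2   →  a_3 = 4
3 = 1·2 + 1   →  a_4 = 1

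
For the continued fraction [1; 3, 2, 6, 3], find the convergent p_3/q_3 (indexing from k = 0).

58/45

Using pₖ = aₖpₖ₋₁ + pₖ₋₂, qₖ = aₖqₖ₋₁ + qₖ₋₂ (with p₋₁=1, p₋₂=0, q₋₁=0, q₋₂=1):
  k=0: a=1, p=1, q=1
  k=1: a=3, p=4, q=3
  k=2: a=2, p=9, q=7
  k=3: a=6, p=58, q=45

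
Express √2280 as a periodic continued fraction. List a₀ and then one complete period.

[47; 1, 2, 1, 94]

a₀ = ⌊√2280⌋ = 47.
With m₀=0, d₀=1 and mₖ₊₁ = dₖaₖ − mₖ, dₖ₊₁ = (n − mₖ₊₁²)/dₖ, aₖ₊₁ = ⌊(a₀+mₖ₊₁)/dₖ₊₁⌋:
  k=1: m=47, d=71, a=1
  k=2: m=24, d=24, a=2
  k=3: m=24, d=71, a=1
  k=4: m=47, d=1, a=94
d=1 and a=2a₀=94 at k=4, so the next step gives (m, d) = (47, 71) again — its k=1 value — and the period has length 4.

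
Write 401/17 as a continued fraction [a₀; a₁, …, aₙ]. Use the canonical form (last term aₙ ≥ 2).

[23; 1, 1, 2, 3]

401 = 23*17 + 10
17 = 1*10 + 7
10 = 1*7 + 3
7 = 2*3 + 1
3 = 3*1 + 0  (stop)
So 401/17 = [23; 1, 1, 2, 3].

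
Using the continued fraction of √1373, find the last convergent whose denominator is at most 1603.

√1373 = [37; 18, 1, 1, 18, 74, …] (period length 5).
Convergents:
  p_0/q_0 = 37/1
  p_1/q_1 = 667/18
  p_2/q_2 = 704/19
  p_3/q_3 = 1371/37
  p_4/q_4 = 25382/685
  p_5/q_5 = 1879639/50727
q_4 = 685 ≤ 1603 < 50727 = q_5, so the answer is 25382/685.

25382/685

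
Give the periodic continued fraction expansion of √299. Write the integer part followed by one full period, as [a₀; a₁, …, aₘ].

a₀ = ⌊√299⌋ = 17.
With m₀=0, d₀=1 and mₖ₊₁ = dₖaₖ − mₖ, dₖ₊₁ = (n − mₖ₊₁²)/dₖ, aₖ₊₁ = ⌊(a₀+mₖ₊₁)/dₖ₊₁⌋:
  k=1: m=17, d=10, a=3
  k=2: m=13, d=13, a=2
  k=3: m=13, d=10, a=3
  k=4: m=17, d=1, a=34
d=1 and a=2a₀=34 at k=4, so the next step gives (m, d) = (17, 10) again — its k=1 value — and the period has length 4.

[17; 3, 2, 3, 34]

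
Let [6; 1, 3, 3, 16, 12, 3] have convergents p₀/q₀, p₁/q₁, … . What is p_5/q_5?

17308/2557

Using pₖ = aₖpₖ₋₁ + pₖ₋₂, qₖ = aₖqₖ₋₁ + qₖ₋₂ (with p₋₁=1, p₋₂=0, q₋₁=0, q₋₂=1):
  k=0: a=6, p=6, q=1
  k=1: a=1, p=7, q=1
  k=2: a=3, p=27, q=4
  k=3: a=3, p=88, q=13
  k=4: a=16, p=1435, q=212
  k=5: a=12, p=17308, q=2557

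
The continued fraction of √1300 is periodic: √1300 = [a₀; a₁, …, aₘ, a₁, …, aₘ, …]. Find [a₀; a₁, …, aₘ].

a₀ = ⌊√1300⌋ = 36.
With m₀=0, d₀=1 and mₖ₊₁ = dₖaₖ − mₖ, dₖ₊₁ = (n − mₖ₊₁²)/dₖ, aₖ₊₁ = ⌊(a₀+mₖ₊₁)/dₖ₊₁⌋:
  k=1: m=36, d=4, a=18
  k=2: m=36, d=1, a=72
d=1 and a=2a₀=72 at k=2, so the next step gives (m, d) = (36, 4) again — its k=1 value — and the period has length 2.

[36; 18, 72]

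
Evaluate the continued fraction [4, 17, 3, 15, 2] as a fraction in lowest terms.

Using pₖ = aₖpₖ₋₁ + pₖ₋₂ and qₖ = aₖqₖ₋₁ + qₖ₋₂:
  k=0: a=4, p=4, q=1
  k=1: a=17, p=69, q=17
  k=2: a=3, p=211, q=52
  k=3: a=15, p=3234, q=797
  k=4: a=2, p=6679, q=1646

6679/1646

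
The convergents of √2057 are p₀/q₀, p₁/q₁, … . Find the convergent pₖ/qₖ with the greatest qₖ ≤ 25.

771/17

√2057 = [45; 2, 1, 4, 1, 2, 90, …] (period length 6).
Convergents:
  p_0/q_0 = 45/1
  p_1/q_1 = 91/2
  p_2/q_2 = 136/3
  p_3/q_3 = 635/14
  p_4/q_4 = 771/17
  p_5/q_5 = 2177/48
q_4 = 17 ≤ 25 < 48 = q_5, so the answer is 771/17.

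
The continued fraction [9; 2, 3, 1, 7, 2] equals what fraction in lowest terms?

1407/149

Fold from the inside: start with 2/1.
  7 + 1/2 = 15/2
  1 + 2/15 = 17/15
  3 + 15/17 = 66/17
  2 + 17/66 = 149/66
  9 + 66/149 = 1407/149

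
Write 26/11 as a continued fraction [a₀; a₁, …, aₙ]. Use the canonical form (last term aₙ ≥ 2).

[2; 2, 1, 3]

26 = 2·11 + 4
11 = 2·4 + 3
4 = 1·3 + 1
3 = 3·1 + 0  (stop)
So 26/11 = [2; 2, 1, 3].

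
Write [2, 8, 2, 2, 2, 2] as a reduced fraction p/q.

Using pₖ = aₖpₖ₋₁ + pₖ₋₂ and qₖ = aₖqₖ₋₁ + qₖ₋₂:
  k=0: a=2, p=2, q=1
  k=1: a=8, p=17, q=8
  k=2: a=2, p=36, q=17
  k=3: a=2, p=89, q=42
  k=4: a=2, p=214, q=101
  k=5: a=2, p=517, q=244

517/244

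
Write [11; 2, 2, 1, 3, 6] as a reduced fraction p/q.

1862/163

Fold from the inside: start with 6/1.
  3 + 1/6 = 19/6
  1 + 6/19 = 25/19
  2 + 19/25 = 69/25
  2 + 25/69 = 163/69
  11 + 69/163 = 1862/163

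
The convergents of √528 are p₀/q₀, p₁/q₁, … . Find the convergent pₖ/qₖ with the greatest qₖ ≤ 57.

√528 = [22; 1, 44, …] (period length 2).
Convergents:
  p_0/q_0 = 22/1
  p_1/q_1 = 23/1
  p_2/q_2 = 1034/45
  p_3/q_3 = 1057/46
  p_4/q_4 = 47542/2069
q_3 = 46 ≤ 57 < 2069 = q_4, so the answer is 1057/46.

1057/46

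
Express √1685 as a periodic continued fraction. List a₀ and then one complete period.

[41; 20, 1, 1, 20, 82]

a₀ = ⌊√1685⌋ = 41.
With m₀=0, d₀=1 and mₖ₊₁ = dₖaₖ − mₖ, dₖ₊₁ = (n − mₖ₊₁²)/dₖ, aₖ₊₁ = ⌊(a₀+mₖ₊₁)/dₖ₊₁⌋:
  k=1: m=41, d=4, a=20
  k=2: m=39, d=41, a=1
  k=3: m=2, d=41, a=1
  k=4: m=39, d=4, a=20
  k=5: m=41, d=1, a=82
d=1 and a=2a₀=82 at k=5, so the next step gives (m, d) = (41, 4) again — its k=1 value — and the period has length 5.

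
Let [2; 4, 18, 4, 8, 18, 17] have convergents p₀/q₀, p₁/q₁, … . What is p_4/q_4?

Using pₖ = aₖpₖ₋₁ + pₖ₋₂, qₖ = aₖqₖ₋₁ + qₖ₋₂ (with p₋₁=1, p₋₂=0, q₋₁=0, q₋₂=1):
  k=0: a=2, p=2, q=1
  k=1: a=4, p=9, q=4
  k=2: a=18, p=164, q=73
  k=3: a=4, p=665, q=296
  k=4: a=8, p=5484, q=2441

5484/2441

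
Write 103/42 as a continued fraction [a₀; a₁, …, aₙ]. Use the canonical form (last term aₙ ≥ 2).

103 = 2·42 + 19
42 = 2·19 + 4
19 = 4·4 + 3
4 = 1·3 + 1
3 = 3·1 + 0  (stop)
So 103/42 = [2; 2, 4, 1, 3].

[2; 2, 4, 1, 3]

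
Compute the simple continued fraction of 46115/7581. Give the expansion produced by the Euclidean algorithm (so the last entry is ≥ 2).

[6; 12, 19, 16, 2]

46115 = 6*7581 + 629
7581 = 12*629 + 33
629 = 19*33 + 2
33 = 16*2 + 1
2 = 2*1 + 0  (stop)
So 46115/7581 = [6; 12, 19, 16, 2].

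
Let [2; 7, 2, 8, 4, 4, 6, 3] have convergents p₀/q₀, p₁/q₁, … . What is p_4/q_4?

Using pₖ = aₖpₖ₋₁ + pₖ₋₂, qₖ = aₖqₖ₋₁ + qₖ₋₂ (with p₋₁=1, p₋₂=0, q₋₁=0, q₋₂=1):
  k=0: a=2, p=2, q=1
  k=1: a=7, p=15, q=7
  k=2: a=2, p=32, q=15
  k=3: a=8, p=271, q=127
  k=4: a=4, p=1116, q=523

1116/523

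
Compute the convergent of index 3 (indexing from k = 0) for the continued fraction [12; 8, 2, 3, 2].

715/59

Using pₖ = aₖpₖ₋₁ + pₖ₋₂, qₖ = aₖqₖ₋₁ + qₖ₋₂ (with p₋₁=1, p₋₂=0, q₋₁=0, q₋₂=1):
  k=0: a=12, p=12, q=1
  k=1: a=8, p=97, q=8
  k=2: a=2, p=206, q=17
  k=3: a=3, p=715, q=59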